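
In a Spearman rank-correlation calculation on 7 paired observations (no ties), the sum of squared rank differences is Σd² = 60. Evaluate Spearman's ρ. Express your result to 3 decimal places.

-0.071

ρ = 1 − 6Σd² / [n(n²−1)] = 1 − 6×60 / (7×48)
  = 1 − 360/336 = 1 − 1.0714 ≈ -0.071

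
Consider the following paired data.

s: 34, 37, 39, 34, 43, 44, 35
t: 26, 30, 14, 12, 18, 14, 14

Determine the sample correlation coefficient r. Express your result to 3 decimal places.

n = 7, Σs = 266, Σt = 128, Σs² = 10212, Σt² = 2632, Σst = 4828
nΣst − ΣsΣt = 33796 − 34048 = -252
nΣs² − (Σs)² = 71484 − 70756 = 728; nΣt² − (Σt)² = 18424 − 16384 = 2040
r = -252 / √(728 × 2040) = -252 / 1218.6550 ≈ -0.207

-0.207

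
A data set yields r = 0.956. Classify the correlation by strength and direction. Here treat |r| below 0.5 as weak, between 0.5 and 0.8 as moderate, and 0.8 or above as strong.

r = 0.956 > 0 so the relationship is positive.
|r| = 0.956, which falls in the strong range.

strong positive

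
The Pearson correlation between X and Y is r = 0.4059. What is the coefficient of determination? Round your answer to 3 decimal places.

r² = (0.4059)² = 0.165

0.165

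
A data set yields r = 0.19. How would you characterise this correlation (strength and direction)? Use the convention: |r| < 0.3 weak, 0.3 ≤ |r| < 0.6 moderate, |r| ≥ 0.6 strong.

weak positive

r = 0.19 > 0 so the relationship is positive.
|r| = 0.19, which falls in the weak range.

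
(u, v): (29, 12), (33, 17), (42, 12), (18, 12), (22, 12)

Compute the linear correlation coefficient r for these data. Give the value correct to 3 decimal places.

0.249

n = 5, Σu = 144, Σv = 65, Σu² = 4502, Σv² = 865, Σuv = 1893
nΣuv − ΣuΣv = 9465 − 9360 = 105
nΣu² − (Σu)² = 22510 − 20736 = 1774; nΣv² − (Σv)² = 4325 − 4225 = 100
r = 105 / √(1774 × 100) = 105 / 421.1888 ≈ 0.249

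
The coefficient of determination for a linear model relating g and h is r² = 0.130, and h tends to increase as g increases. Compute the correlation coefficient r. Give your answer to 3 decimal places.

|r| = √0.130 = 0.361
The association is positive, so r = 0.361.

0.361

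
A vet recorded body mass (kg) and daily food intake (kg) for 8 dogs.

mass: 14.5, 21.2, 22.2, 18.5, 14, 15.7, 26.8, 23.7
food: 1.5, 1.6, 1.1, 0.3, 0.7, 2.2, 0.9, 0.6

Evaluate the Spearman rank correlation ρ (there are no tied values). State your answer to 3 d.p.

-0.190

Rank mass: 2, 5, 6, 4, 1, 3, 8, 7
Rank food: 6, 7, 5, 1, 3, 8, 4, 2
d = rank(mass) − rank(food): -4, -2, 1, 3, -2, -5, 4, 5; Σd² = 100
ρ = 1 − 6Σd² / [n(n²−1)] = 1 − 6×100 / (8×63) = 1 − 600/504 ≈ -0.190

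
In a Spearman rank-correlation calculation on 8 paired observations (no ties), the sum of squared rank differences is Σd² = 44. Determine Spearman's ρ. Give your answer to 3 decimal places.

0.476

ρ = 1 − 6Σd² / [n(n²−1)] = 1 − 6×44 / (8×63)
  = 1 − 264/504 = 1 − 0.5238 ≈ 0.476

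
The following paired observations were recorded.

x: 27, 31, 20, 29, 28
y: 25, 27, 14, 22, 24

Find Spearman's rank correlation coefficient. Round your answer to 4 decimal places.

Rank x: 2, 5, 1, 4, 3
Rank y: 4, 5, 1, 2, 3
d = rank(x) − rank(y): -2, 0, 0, 2, 0; Σd² = 8
ρ = 1 − 6Σd² / [n(n²−1)] = 1 − 6×8 / (5×24) = 1 − 48/120 ≈ 0.6000

0.6000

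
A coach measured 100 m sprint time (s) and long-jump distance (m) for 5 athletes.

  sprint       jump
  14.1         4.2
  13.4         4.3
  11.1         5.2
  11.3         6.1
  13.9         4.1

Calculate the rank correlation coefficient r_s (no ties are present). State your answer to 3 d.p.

Rank sprint: 5, 3, 1, 2, 4
Rank jump: 2, 3, 4, 5, 1
d = rank(sprint) − rank(jump): 3, 0, -3, -3, 3; Σd² = 36
ρ = 1 − 6Σd² / [n(n²−1)] = 1 − 6×36 / (5×24) = 1 − 216/120 ≈ -0.800

-0.800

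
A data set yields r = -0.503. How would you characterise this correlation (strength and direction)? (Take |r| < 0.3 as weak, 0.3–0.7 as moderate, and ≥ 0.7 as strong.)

moderate negative

r = -0.503 < 0 so the relationship is negative.
|r| = 0.503, which falls in the moderate range.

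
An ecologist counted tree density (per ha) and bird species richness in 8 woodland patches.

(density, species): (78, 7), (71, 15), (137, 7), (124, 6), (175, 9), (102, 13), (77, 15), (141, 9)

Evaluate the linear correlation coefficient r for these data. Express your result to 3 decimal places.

n = 8, Σx = 905, Σy = 81, Σx² = 112109, Σy² = 915, Σxy = 8639
nΣxy − ΣxΣy = 69112 − 73305 = -4193
nΣx² − (Σx)² = 896872 − 819025 = 77847; nΣy² − (Σy)² = 7320 − 6561 = 759
r = -4193 / √(77847 × 759) = -4193 / 7686.7336 ≈ -0.545

-0.545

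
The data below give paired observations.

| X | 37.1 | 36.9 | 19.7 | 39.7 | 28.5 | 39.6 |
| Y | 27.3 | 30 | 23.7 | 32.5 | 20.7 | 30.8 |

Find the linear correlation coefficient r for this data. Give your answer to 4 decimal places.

0.8068

n = 6, ΣX = 201.5, ΣY = 165, ΣX² = 7082.61, ΣY² = 4640.36, ΣXY = 5686.6
nΣXY − ΣXΣY = 34119.6 − 33247.5 = 872.1
nΣX² − (ΣX)² = 42495.66 − 40602.25 = 1893.41; nΣY² − (ΣY)² = 27842.16 − 27225 = 617.16
r = 872.1 / √(1893.41 × 617.16) = 872.1 / 1080.9889 ≈ 0.8068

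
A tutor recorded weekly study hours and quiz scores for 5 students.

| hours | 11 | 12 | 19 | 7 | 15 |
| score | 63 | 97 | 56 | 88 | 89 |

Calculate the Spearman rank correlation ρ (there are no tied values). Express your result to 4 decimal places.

-0.2000

Rank hours: 2, 3, 5, 1, 4
Rank score: 2, 5, 1, 3, 4
d = rank(hours) − rank(score): 0, -2, 4, -2, 0; Σd² = 24
ρ = 1 − 6Σd² / [n(n²−1)] = 1 − 6×24 / (5×24) = 1 − 144/120 ≈ -0.2000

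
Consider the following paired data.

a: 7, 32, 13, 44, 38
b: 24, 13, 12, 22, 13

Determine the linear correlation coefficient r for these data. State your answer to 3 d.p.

n = 5, Σa = 134, Σb = 84, Σa² = 4622, Σb² = 1542, Σab = 2202
nΣab − ΣaΣb = 11010 − 11256 = -246
nΣa² − (Σa)² = 23110 − 17956 = 5154; nΣb² − (Σb)² = 7710 − 7056 = 654
r = -246 / √(5154 × 654) = -246 / 1835.9510 ≈ -0.134

-0.134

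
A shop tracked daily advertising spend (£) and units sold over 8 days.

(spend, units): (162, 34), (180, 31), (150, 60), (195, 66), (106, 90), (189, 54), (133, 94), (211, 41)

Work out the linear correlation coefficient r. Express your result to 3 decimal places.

n = 8, Σx = 1326, Σy = 470, Σx² = 228336, Σy² = 31606, Σxy = 73857
nΣxy − ΣxΣy = 590856 − 623220 = -32364
nΣx² − (Σx)² = 1826688 − 1758276 = 68412; nΣy² − (Σy)² = 252848 − 220900 = 31948
r = -32364 / √(68412 × 31948) = -32364 / 46750.6853 ≈ -0.692

-0.692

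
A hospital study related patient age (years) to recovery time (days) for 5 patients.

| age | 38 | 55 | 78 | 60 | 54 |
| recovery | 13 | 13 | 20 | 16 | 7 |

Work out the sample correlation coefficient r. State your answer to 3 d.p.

0.636

n = 5, Σx = 285, Σy = 69, Σx² = 17069, Σy² = 1043, Σxy = 4107
nΣxy − ΣxΣy = 20535 − 19665 = 870
nΣx² − (Σx)² = 85345 − 81225 = 4120; nΣy² − (Σy)² = 5215 − 4761 = 454
r = 870 / √(4120 × 454) = 870 / 1367.6549 ≈ 0.636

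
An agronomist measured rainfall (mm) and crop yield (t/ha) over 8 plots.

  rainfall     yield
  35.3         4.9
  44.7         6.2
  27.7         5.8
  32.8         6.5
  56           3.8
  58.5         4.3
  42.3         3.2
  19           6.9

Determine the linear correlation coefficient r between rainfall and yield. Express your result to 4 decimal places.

n = 8, Σx = 316.3, Σy = 41.6, Σx² = 13795.85, Σy² = 229.12, Σxy = 1554.78
nΣxy − ΣxΣy = 12438.24 − 13158.08 = -719.84
nΣx² − (Σx)² = 110366.8 − 100045.69 = 10321.11; nΣy² − (Σy)² = 1832.96 − 1730.56 = 102.4
r = -719.84 / √(10321.11 × 102.4) = -719.84 / 1028.0475 ≈ -0.7002

-0.7002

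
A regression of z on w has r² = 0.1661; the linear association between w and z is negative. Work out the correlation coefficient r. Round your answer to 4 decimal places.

-0.4076

|r| = √0.1661 = 0.4076
The association is negative, so r = −0.4076.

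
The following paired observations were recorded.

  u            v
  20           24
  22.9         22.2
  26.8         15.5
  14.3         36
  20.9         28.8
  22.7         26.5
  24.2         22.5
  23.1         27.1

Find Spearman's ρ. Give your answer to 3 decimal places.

-0.714

Rank u: 2, 5, 8, 1, 3, 4, 7, 6
Rank v: 4, 2, 1, 8, 7, 5, 3, 6
d = rank(u) − rank(v): -2, 3, 7, -7, -4, -1, 4, 0; Σd² = 144
ρ = 1 − 6Σd² / [n(n²−1)] = 1 − 6×144 / (8×63) = 1 − 864/504 ≈ -0.714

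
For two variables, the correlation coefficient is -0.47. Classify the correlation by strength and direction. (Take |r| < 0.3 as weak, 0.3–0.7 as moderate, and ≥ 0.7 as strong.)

r = -0.47 < 0 so the relationship is negative.
|r| = 0.47, which falls in the moderate range.

moderate negative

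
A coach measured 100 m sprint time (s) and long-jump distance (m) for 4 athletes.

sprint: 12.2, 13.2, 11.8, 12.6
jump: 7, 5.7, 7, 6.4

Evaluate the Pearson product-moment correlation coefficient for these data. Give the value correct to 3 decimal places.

-0.961

n = 4, Σx = 49.8, Σy = 26.1, Σx² = 621.08, Σy² = 171.45, Σxy = 323.88
nΣxy − ΣxΣy = 1295.52 − 1299.78 = -4.26
nΣx² − (Σx)² = 2484.32 − 2480.04 = 4.28; nΣy² − (Σy)² = 685.8 − 681.21 = 4.59
r = -4.26 / √(4.28 × 4.59) = -4.26 / 4.4323 ≈ -0.961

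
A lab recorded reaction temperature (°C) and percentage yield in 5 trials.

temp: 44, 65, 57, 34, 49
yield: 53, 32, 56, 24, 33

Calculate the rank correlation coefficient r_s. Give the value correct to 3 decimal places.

0.300

Rank temp: 2, 5, 4, 1, 3
Rank yield: 4, 2, 5, 1, 3
d = rank(temp) − rank(yield): -2, 3, -1, 0, 0; Σd² = 14
ρ = 1 − 6Σd² / [n(n²−1)] = 1 − 6×14 / (5×24) = 1 − 84/120 ≈ 0.300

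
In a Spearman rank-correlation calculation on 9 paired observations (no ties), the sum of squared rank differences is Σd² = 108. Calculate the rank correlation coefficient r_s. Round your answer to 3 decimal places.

ρ = 1 − 6Σd² / [n(n²−1)] = 1 − 6×108 / (9×80)
  = 1 − 648/720 = 1 − 0.9000 ≈ 0.100

0.100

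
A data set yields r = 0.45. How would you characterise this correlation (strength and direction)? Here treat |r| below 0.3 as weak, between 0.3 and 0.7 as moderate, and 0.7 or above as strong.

r = 0.45 > 0 so the relationship is positive.
|r| = 0.45, which falls in the moderate range.

moderate positive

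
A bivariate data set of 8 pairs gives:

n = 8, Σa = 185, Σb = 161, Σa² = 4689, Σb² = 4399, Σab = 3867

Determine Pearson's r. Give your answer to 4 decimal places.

0.2085

r = (nΣab − ΣaΣb) / √[(nΣa² − (Σa)²)(nΣb² − (Σb)²)]
Numerator: 8×3867 − 185×161 = 1151
Denominator: √[(37512 − 34225)(35192 − 25921)] = √[3287 × 9271] = 5520.3059
r = 1151 / 5520.3059 ≈ 0.2085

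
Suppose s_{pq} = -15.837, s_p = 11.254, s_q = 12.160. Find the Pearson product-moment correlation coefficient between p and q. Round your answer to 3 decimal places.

-0.116

r = Cov(p,q) / (s_p · s_q) = -15.837 / (11.254 × 12.160)
  = -15.837 / 136.8486 ≈ -0.116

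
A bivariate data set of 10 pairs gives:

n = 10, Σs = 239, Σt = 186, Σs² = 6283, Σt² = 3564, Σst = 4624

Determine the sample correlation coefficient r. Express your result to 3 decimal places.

0.732

r = (nΣst − ΣsΣt) / √[(nΣs² − (Σs)²)(nΣt² − (Σt)²)]
Numerator: 10×4624 − 239×186 = 1786
Denominator: √[(62830 − 57121)(35640 − 34596)] = √[5709 × 1044] = 2441.3513
r = 1786 / 2441.3513 ≈ 0.732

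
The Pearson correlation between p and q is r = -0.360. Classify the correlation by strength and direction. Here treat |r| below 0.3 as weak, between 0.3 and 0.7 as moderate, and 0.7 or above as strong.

r = -0.360 < 0 so the relationship is negative.
|r| = 0.360, which falls in the moderate range.

moderate negative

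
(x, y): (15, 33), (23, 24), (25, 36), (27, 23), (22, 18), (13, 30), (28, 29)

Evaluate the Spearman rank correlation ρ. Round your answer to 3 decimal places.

-0.179

Rank x: 2, 4, 5, 6, 3, 1, 7
Rank y: 6, 3, 7, 2, 1, 5, 4
d = rank(x) − rank(y): -4, 1, -2, 4, 2, -4, 3; Σd² = 66
ρ = 1 − 6Σd² / [n(n²−1)] = 1 − 6×66 / (7×48) = 1 − 396/336 ≈ -0.179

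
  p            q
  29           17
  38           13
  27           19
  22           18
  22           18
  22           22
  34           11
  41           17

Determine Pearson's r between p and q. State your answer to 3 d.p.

n = 8, Σp = 235, Σq = 135, Σp² = 7303, Σq² = 2361, Σpq = 3847
nΣpq − ΣpΣq = 30776 − 31725 = -949
nΣp² − (Σp)² = 58424 − 55225 = 3199; nΣq² − (Σq)² = 18888 − 18225 = 663
r = -949 / √(3199 × 663) = -949 / 1456.3437 ≈ -0.652

-0.652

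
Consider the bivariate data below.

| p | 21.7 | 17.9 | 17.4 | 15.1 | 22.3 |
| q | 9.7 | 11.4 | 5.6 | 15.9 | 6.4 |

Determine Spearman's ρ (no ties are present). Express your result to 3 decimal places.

Rank p: 4, 3, 2, 1, 5
Rank q: 3, 4, 1, 5, 2
d = rank(p) − rank(q): 1, -1, 1, -4, 3; Σd² = 28
ρ = 1 − 6Σd² / [n(n²−1)] = 1 − 6×28 / (5×24) = 1 − 168/120 ≈ -0.400

-0.400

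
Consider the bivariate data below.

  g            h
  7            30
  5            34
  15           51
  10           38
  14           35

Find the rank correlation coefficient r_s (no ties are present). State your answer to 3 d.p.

0.800

Rank g: 2, 1, 5, 3, 4
Rank h: 1, 2, 5, 4, 3
d = rank(g) − rank(h): 1, -1, 0, -1, 1; Σd² = 4
ρ = 1 − 6Σd² / [n(n²−1)] = 1 − 6×4 / (5×24) = 1 − 24/120 ≈ 0.800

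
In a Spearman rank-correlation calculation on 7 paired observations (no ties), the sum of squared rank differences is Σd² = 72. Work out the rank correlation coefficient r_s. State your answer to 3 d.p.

ρ = 1 − 6Σd² / [n(n²−1)] = 1 − 6×72 / (7×48)
  = 1 − 432/336 = 1 − 1.2857 ≈ -0.286

-0.286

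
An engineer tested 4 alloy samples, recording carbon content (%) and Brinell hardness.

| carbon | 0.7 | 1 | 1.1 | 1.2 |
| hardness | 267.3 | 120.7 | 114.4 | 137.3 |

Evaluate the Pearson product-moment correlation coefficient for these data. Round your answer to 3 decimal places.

n = 4, Σx = 4, Σy = 639.7, Σx² = 4.14, Σy² = 117956.43, Σxy = 598.41
nΣxy − ΣxΣy = 2393.64 − 2558.8 = -165.16
nΣx² − (Σx)² = 16.56 − 16 = 0.56; nΣy² − (Σy)² = 471825.72 − 409216.09 = 62609.63
r = -165.16 / √(0.56 × 62609.63) = -165.16 / 187.2469 ≈ -0.882

-0.882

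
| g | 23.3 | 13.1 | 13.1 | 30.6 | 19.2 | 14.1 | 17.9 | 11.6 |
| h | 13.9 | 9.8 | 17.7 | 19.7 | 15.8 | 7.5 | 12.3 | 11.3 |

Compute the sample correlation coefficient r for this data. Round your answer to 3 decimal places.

n = 8, Σg = 142.9, Σh = 108, Σg² = 2844.89, Σh² = 1575.5, Σgh = 2047.3
nΣgh − ΣgΣh = 16378.4 − 15433.2 = 945.2
nΣg² − (Σg)² = 22759.12 − 20420.41 = 2338.71; nΣh² − (Σh)² = 12604 − 11664 = 940
r = 945.2 / √(2338.71 × 940) = 945.2 / 1482.6960 ≈ 0.637

0.637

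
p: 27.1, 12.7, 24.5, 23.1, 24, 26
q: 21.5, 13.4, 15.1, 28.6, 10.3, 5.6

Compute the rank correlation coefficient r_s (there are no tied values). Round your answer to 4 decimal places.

-0.0857

Rank p: 6, 1, 4, 2, 3, 5
Rank q: 5, 3, 4, 6, 2, 1
d = rank(p) − rank(q): 1, -2, 0, -4, 1, 4; Σd² = 38
ρ = 1 − 6Σd² / [n(n²−1)] = 1 − 6×38 / (6×35) = 1 − 228/210 ≈ -0.0857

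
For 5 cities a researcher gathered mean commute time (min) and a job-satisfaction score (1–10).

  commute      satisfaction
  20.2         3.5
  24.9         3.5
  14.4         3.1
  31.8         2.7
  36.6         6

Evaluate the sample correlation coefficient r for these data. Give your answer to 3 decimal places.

0.589

n = 5, Σx = 127.9, Σy = 18.8, Σx² = 3586.21, Σy² = 77.4, Σxy = 507.95
nΣxy − ΣxΣy = 2539.75 − 2404.52 = 135.23
nΣx² − (Σx)² = 17931.05 − 16358.41 = 1572.64; nΣy² − (Σy)² = 387 − 353.44 = 33.56
r = 135.23 / √(1572.64 × 33.56) = 135.23 / 229.7342 ≈ 0.589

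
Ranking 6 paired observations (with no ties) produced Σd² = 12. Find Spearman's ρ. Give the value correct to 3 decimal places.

ρ = 1 − 6Σd² / [n(n²−1)] = 1 − 6×12 / (6×35)
  = 1 − 72/210 = 1 − 0.3429 ≈ 0.657

0.657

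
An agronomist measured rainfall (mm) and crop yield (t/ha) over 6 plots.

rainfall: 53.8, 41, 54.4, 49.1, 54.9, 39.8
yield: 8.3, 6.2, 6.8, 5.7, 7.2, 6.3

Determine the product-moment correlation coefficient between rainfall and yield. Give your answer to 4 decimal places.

0.5967

n = 6, Σx = 293, Σy = 40.5, Σx² = 14543.66, Σy² = 277.59, Σxy = 1996.55
nΣxy − ΣxΣy = 11979.3 − 11866.5 = 112.8
nΣx² − (Σx)² = 87261.96 − 85849 = 1412.96; nΣy² − (Σy)² = 1665.54 − 1640.25 = 25.29
r = 112.8 / √(1412.96 × 25.29) = 112.8 / 189.0337 ≈ 0.5967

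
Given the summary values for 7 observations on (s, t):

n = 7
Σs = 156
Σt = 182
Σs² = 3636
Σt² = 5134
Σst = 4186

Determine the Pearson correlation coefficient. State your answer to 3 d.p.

0.514

r = (nΣst − ΣsΣt) / √[(nΣs² − (Σs)²)(nΣt² − (Σt)²)]
Numerator: 7×4186 − 156×182 = 910
Denominator: √[(25452 − 24336)(35938 − 33124)] = √[1116 × 2814] = 1772.1241
r = 910 / 1772.1241 ≈ 0.514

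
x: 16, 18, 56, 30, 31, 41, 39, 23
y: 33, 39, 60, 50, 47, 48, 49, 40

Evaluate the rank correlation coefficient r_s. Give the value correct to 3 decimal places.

Rank x: 1, 2, 8, 4, 5, 7, 6, 3
Rank y: 1, 2, 8, 7, 4, 5, 6, 3
d = rank(x) − rank(y): 0, 0, 0, -3, 1, 2, 0, 0; Σd² = 14
ρ = 1 − 6Σd² / [n(n²−1)] = 1 − 6×14 / (8×63) = 1 − 84/504 ≈ 0.833

0.833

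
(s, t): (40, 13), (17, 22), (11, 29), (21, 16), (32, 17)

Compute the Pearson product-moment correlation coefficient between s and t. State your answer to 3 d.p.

n = 5, Σs = 121, Σt = 97, Σs² = 3475, Σt² = 2039, Σst = 2093
nΣst − ΣsΣt = 10465 − 11737 = -1272
nΣs² − (Σs)² = 17375 − 14641 = 2734; nΣt² − (Σt)² = 10195 − 9409 = 786
r = -1272 / √(2734 × 786) = -1272 / 1465.9209 ≈ -0.868

-0.868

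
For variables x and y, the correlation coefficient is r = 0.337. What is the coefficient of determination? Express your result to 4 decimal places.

r² = (0.337)² = 0.1136

0.1136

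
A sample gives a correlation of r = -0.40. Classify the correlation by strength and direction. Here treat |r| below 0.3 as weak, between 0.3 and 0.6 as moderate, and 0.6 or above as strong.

r = -0.40 < 0 so the relationship is negative.
|r| = 0.40, which falls in the moderate range.

moderate negative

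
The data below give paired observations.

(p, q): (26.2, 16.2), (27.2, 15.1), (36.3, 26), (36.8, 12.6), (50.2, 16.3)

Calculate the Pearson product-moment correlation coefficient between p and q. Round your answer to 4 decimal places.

n = 5, Σp = 176.7, Σq = 86.2, Σp² = 6618.25, Σq² = 1590.9, Σpq = 3060.9
nΣpq − ΣpΣq = 15304.5 − 15231.54 = 72.96
nΣp² − (Σp)² = 33091.25 − 31222.89 = 1868.36; nΣq² − (Σq)² = 7954.5 − 7430.44 = 524.06
r = 72.96 / √(1868.36 × 524.06) = 72.96 / 989.5114 ≈ 0.0737

0.0737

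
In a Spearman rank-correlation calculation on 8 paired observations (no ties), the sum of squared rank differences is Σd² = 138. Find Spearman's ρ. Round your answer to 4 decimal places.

-0.6429

ρ = 1 − 6Σd² / [n(n²−1)] = 1 − 6×138 / (8×63)
  = 1 − 828/504 = 1 − 1.64286 ≈ -0.6429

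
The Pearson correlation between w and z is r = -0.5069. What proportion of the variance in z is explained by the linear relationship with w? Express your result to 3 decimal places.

r² = (-0.5069)² = 0.257

0.257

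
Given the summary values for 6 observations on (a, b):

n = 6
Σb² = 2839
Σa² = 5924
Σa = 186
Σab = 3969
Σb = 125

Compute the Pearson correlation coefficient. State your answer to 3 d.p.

0.488

r = (nΣab − ΣaΣb) / √[(nΣa² − (Σa)²)(nΣb² − (Σb)²)]
Numerator: 6×3969 − 186×125 = 564
Denominator: √[(35544 − 34596)(17034 − 15625)] = √[948 × 1409] = 1155.7387
r = 564 / 1155.7387 ≈ 0.488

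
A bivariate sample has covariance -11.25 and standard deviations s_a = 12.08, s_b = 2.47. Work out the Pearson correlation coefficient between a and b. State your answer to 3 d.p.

r = Cov(a,b) / (s_a · s_b) = -11.25 / (12.08 × 2.47)
  = -11.25 / 29.8376 ≈ -0.377

-0.377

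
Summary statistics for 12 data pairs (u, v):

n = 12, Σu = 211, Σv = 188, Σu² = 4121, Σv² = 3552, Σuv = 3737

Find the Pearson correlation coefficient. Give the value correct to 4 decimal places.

r = (nΣuv − ΣuΣv) / √[(nΣu² − (Σu)²)(nΣv² − (Σv)²)]
Numerator: 12×3737 − 211×188 = 5176
Denominator: √[(49452 − 44521)(42624 − 35344)] = √[4931 × 7280] = 5991.4673
r = 5176 / 5991.4673 ≈ 0.8639

0.8639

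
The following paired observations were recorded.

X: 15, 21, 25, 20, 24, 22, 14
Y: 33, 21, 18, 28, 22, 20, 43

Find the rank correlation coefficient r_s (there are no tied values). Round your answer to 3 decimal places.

Rank X: 2, 4, 7, 3, 6, 5, 1
Rank Y: 6, 3, 1, 5, 4, 2, 7
d = rank(X) − rank(Y): -4, 1, 6, -2, 2, 3, -6; Σd² = 106
ρ = 1 − 6Σd² / [n(n²−1)] = 1 − 6×106 / (7×48) = 1 − 636/336 ≈ -0.893

-0.893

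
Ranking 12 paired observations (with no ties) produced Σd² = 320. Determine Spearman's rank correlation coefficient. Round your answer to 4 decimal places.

-0.1189

ρ = 1 − 6Σd² / [n(n²−1)] = 1 − 6×320 / (12×143)
  = 1 − 1920/1716 = 1 − 1.11888 ≈ -0.1189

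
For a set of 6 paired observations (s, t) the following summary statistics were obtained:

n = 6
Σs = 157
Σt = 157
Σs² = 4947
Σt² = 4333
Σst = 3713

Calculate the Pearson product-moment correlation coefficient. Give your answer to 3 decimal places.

-0.910

r = (nΣst − ΣsΣt) / √[(nΣs² − (Σs)²)(nΣt² − (Σt)²)]
Numerator: 6×3713 − 157×157 = -2371
Denominator: √[(29682 − 24649)(25998 − 24649)] = √[5033 × 1349] = 2605.6702
r = -2371 / 2605.6702 ≈ -0.910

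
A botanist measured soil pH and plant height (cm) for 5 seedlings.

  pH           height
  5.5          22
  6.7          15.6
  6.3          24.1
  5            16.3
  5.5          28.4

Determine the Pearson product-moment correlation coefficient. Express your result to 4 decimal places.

-0.1400

n = 5, Σx = 29, Σy = 106.4, Σx² = 170.08, Σy² = 2380.42, Σxy = 615.05
nΣxy − ΣxΣy = 3075.25 − 3085.6 = -10.35
nΣx² − (Σx)² = 850.4 − 841 = 9.4; nΣy² − (Σy)² = 11902.1 − 11320.96 = 581.14
r = -10.35 / √(9.4 × 581.14) = -10.35 / 73.9102 ≈ -0.1400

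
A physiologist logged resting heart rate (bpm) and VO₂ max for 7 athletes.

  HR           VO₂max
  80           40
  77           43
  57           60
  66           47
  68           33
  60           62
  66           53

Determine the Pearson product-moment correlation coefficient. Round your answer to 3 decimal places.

-0.737

n = 7, Σx = 474, Σy = 338, Σx² = 32514, Σy² = 17000, Σxy = 22495
nΣxy − ΣxΣy = 157465 − 160212 = -2747
nΣx² − (Σx)² = 227598 − 224676 = 2922; nΣy² − (Σy)² = 119000 − 114244 = 4756
r = -2747 / √(2922 × 4756) = -2747 / 3727.8723 ≈ -0.737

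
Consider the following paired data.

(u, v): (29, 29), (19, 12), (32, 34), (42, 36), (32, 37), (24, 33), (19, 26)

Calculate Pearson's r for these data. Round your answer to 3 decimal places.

n = 7, Σu = 197, Σv = 207, Σu² = 5951, Σv² = 6571, Σuv = 6139
nΣuv − ΣuΣv = 42973 − 40779 = 2194
nΣu² − (Σu)² = 41657 − 38809 = 2848; nΣv² − (Σv)² = 45997 − 42849 = 3148
r = 2194 / √(2848 × 3148) = 2194 / 2994.2451 ≈ 0.733

0.733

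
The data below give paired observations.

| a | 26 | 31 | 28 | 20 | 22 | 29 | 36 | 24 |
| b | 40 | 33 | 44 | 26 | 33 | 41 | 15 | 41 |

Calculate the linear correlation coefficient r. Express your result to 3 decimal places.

-0.334

n = 8, Σa = 216, Σb = 273, Σa² = 6018, Σb² = 9977, Σab = 7254
nΣab − ΣaΣb = 58032 − 58968 = -936
nΣa² − (Σa)² = 48144 − 46656 = 1488; nΣb² − (Σb)² = 79816 − 74529 = 5287
r = -936 / √(1488 × 5287) = -936 / 2804.8273 ≈ -0.334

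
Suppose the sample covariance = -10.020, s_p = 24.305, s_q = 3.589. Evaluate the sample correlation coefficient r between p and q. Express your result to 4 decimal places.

r = Cov(p,q) / (s_p · s_q) = -10.020 / (24.305 × 3.589)
  = -10.020 / 87.2306 ≈ -0.1149

-0.1149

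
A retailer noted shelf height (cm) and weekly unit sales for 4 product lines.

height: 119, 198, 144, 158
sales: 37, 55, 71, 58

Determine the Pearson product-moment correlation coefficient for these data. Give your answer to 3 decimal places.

n = 4, Σx = 619, Σy = 221, Σx² = 99065, Σy² = 12799, Σxy = 34681
nΣxy − ΣxΣy = 138724 − 136799 = 1925
nΣx² − (Σx)² = 396260 − 383161 = 13099; nΣy² − (Σy)² = 51196 − 48841 = 2355
r = 1925 / √(13099 × 2355) = 1925 / 5554.1106 ≈ 0.347

0.347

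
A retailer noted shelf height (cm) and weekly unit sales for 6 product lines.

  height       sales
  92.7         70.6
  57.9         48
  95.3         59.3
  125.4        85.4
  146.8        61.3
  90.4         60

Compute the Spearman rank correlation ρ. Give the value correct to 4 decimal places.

Rank height: 3, 1, 4, 5, 6, 2
Rank sales: 5, 1, 2, 6, 4, 3
d = rank(height) − rank(sales): -2, 0, 2, -1, 2, -1; Σd² = 14
ρ = 1 − 6Σd² / [n(n²−1)] = 1 − 6×14 / (6×35) = 1 − 84/210 ≈ 0.6000

0.6000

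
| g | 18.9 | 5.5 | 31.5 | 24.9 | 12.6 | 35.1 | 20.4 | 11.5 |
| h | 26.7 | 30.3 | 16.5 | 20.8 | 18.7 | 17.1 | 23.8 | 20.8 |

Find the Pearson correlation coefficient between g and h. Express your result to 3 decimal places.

n = 8, Σg = 160.4, Σh = 174.7, Σg² = 3938.9, Σh² = 3977.05, Σgh = 3269.5
nΣgh − ΣgΣh = 26156 − 28021.88 = -1865.88
nΣg² − (Σg)² = 31511.2 − 25728.16 = 5783.04; nΣh² − (Σh)² = 31816.4 − 30520.09 = 1296.31
r = -1865.88 / √(5783.04 × 1296.31) = -1865.88 / 2737.9943 ≈ -0.681

-0.681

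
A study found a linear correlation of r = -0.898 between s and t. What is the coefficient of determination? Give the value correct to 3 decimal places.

r² = (-0.898)² = 0.806

0.806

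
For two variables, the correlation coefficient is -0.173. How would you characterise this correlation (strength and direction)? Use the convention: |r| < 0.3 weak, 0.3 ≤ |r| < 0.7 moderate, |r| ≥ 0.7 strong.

r = -0.173 < 0 so the relationship is negative.
|r| = 0.173, which falls in the weak range.

weak negative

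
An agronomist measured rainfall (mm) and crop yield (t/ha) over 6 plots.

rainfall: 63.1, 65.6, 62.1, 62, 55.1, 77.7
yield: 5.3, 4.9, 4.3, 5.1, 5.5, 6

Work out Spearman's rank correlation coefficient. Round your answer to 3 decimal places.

Rank rainfall: 4, 5, 3, 2, 1, 6
Rank yield: 4, 2, 1, 3, 5, 6
d = rank(rainfall) − rank(yield): 0, 3, 2, -1, -4, 0; Σd² = 30
ρ = 1 − 6Σd² / [n(n²−1)] = 1 − 6×30 / (6×35) = 1 − 180/210 ≈ 0.143

0.143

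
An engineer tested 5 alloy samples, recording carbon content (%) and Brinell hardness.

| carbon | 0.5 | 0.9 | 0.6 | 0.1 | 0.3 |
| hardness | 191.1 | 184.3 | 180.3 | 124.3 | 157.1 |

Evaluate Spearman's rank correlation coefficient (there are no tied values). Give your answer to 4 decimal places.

Rank carbon: 3, 5, 4, 1, 2
Rank hardness: 5, 4, 3, 1, 2
d = rank(carbon) − rank(hardness): -2, 1, 1, 0, 0; Σd² = 6
ρ = 1 − 6Σd² / [n(n²−1)] = 1 − 6×6 / (5×24) = 1 − 36/120 ≈ 0.7000

0.7000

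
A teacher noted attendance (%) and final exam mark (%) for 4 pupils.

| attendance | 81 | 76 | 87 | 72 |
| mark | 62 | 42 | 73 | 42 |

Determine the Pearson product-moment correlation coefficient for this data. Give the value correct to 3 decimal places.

n = 4, Σx = 316, Σy = 219, Σx² = 25090, Σy² = 12701, Σxy = 17589
nΣxy − ΣxΣy = 70356 − 69204 = 1152
nΣx² − (Σx)² = 100360 − 99856 = 504; nΣy² − (Σy)² = 50804 − 47961 = 2843
r = 1152 / √(504 × 2843) = 1152 / 1197.0263 ≈ 0.962

0.962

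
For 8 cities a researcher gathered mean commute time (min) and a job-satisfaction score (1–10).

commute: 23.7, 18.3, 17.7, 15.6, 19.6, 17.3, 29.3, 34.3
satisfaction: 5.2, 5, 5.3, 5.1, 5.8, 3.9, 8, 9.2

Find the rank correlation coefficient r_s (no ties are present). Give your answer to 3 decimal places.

0.786

Rank commute: 6, 4, 3, 1, 5, 2, 7, 8
Rank satisfaction: 4, 2, 5, 3, 6, 1, 7, 8
d = rank(commute) − rank(satisfaction): 2, 2, -2, -2, -1, 1, 0, 0; Σd² = 18
ρ = 1 − 6Σd² / [n(n²−1)] = 1 − 6×18 / (8×63) = 1 − 108/504 ≈ 0.786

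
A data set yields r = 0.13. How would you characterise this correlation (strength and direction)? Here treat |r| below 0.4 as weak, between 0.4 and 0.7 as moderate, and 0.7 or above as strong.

r = 0.13 > 0 so the relationship is positive.
|r| = 0.13, which falls in the weak range.

weak positive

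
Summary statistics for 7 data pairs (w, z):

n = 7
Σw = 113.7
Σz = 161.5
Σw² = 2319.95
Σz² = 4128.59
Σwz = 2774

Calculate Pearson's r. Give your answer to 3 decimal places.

r = (nΣwz − ΣwΣz) / √[(nΣw² − (Σw)²)(nΣz² − (Σz)²)]
Numerator: 7×2774 − 113.7×161.5 = 1055.45
Denominator: √[(16239.65 − 12927.69)(28900.13 − 26082.25)] = √[3311.96 × 2817.88] = 3054.9478
r = 1055.45 / 3054.9478 ≈ 0.345

0.345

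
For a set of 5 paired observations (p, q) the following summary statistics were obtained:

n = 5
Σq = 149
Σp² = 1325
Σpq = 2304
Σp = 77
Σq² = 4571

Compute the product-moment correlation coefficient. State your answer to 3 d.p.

0.070

r = (nΣpq − ΣpΣq) / √[(nΣp² − (Σp)²)(nΣq² − (Σq)²)]
Numerator: 5×2304 − 77×149 = 47
Denominator: √[(6625 − 5929)(22855 − 22201)] = √[696 × 654] = 674.6733
r = 47 / 674.6733 ≈ 0.070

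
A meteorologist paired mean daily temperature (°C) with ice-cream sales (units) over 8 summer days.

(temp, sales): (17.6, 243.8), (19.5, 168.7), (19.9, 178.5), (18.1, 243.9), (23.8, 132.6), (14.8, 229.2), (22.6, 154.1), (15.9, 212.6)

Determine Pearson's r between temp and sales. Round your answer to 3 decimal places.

n = 8, Σx = 152.2, Σy = 1563.4, Σx² = 2962.68, Σy² = 318308.56, Σxy = 28958.31
nΣxy − ΣxΣy = 231666.48 − 237949.48 = -6283
nΣx² − (Σx)² = 23701.44 − 23164.84 = 536.6; nΣy² − (Σy)² = 2546468.48 − 2444219.56 = 102248.92
r = -6283 / √(536.6 × 102248.92) = -6283 / 7407.2107 ≈ -0.848

-0.848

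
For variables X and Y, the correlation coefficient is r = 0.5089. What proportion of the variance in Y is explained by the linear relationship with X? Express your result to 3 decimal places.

r² = (0.5089)² = 0.259

0.259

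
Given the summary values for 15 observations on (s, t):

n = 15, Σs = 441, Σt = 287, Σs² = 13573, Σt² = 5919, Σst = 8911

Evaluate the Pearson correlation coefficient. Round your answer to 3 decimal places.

r = (nΣst − ΣsΣt) / √[(nΣs² − (Σs)²)(nΣt² − (Σt)²)]
Numerator: 15×8911 − 441×287 = 7098
Denominator: √[(203595 − 194481)(88785 − 82369)] = √[9114 × 6416] = 7646.9225
r = 7098 / 7646.9225 ≈ 0.928

0.928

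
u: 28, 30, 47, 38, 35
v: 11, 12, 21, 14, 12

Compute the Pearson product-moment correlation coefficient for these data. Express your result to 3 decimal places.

0.943

n = 5, Σu = 178, Σv = 70, Σu² = 6562, Σv² = 1046, Σuv = 2607
nΣuv − ΣuΣv = 13035 − 12460 = 575
nΣu² − (Σu)² = 32810 − 31684 = 1126; nΣv² − (Σv)² = 5230 − 4900 = 330
r = 575 / √(1126 × 330) = 575 / 609.5736 ≈ 0.943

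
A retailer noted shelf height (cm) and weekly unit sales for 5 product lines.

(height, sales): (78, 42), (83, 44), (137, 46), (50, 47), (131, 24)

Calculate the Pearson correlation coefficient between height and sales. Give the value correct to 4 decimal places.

-0.5140

n = 5, Σx = 479, Σy = 203, Σx² = 51403, Σy² = 8601, Σxy = 18724
nΣxy − ΣxΣy = 93620 − 97237 = -3617
nΣx² − (Σx)² = 257015 − 229441 = 27574; nΣy² − (Σy)² = 43005 − 41209 = 1796
r = -3617 / √(27574 × 1796) = -3617 / 7037.2512 ≈ -0.5140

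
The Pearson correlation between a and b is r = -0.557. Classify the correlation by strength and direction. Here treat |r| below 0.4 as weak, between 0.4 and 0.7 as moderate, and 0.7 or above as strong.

moderate negative

r = -0.557 < 0 so the relationship is negative.
|r| = 0.557, which falls in the moderate range.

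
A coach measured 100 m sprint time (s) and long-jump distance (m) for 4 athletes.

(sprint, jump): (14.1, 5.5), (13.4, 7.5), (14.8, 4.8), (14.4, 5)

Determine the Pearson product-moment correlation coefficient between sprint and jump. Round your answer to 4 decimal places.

-0.9588

n = 4, Σx = 56.7, Σy = 22.8, Σx² = 804.77, Σy² = 134.54, Σxy = 321.09
nΣxy − ΣxΣy = 1284.36 − 1292.76 = -8.4
nΣx² − (Σx)² = 3219.08 − 3214.89 = 4.19; nΣy² − (Σy)² = 538.16 − 519.84 = 18.32
r = -8.4 / √(4.19 × 18.32) = -8.4 / 8.7613 ≈ -0.9588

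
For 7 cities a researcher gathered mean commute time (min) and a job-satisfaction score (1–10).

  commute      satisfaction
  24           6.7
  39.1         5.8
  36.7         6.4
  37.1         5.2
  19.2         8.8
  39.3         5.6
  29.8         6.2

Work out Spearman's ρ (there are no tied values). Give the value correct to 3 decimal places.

Rank commute: 2, 6, 4, 5, 1, 7, 3
Rank satisfaction: 6, 3, 5, 1, 7, 2, 4
d = rank(commute) − rank(satisfaction): -4, 3, -1, 4, -6, 5, -1; Σd² = 104
ρ = 1 − 6Σd² / [n(n²−1)] = 1 − 6×104 / (7×48) = 1 − 624/336 ≈ -0.857

-0.857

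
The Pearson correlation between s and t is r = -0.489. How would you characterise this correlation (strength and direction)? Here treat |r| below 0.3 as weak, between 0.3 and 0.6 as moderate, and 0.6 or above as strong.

r = -0.489 < 0 so the relationship is negative.
|r| = 0.489, which falls in the moderate range.

moderate negative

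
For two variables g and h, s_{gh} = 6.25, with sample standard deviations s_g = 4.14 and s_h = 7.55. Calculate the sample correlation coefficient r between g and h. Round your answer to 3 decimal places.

0.200

r = Cov(g,h) / (s_g · s_h) = 6.25 / (4.14 × 7.55)
  = 6.25 / 31.2570 ≈ 0.200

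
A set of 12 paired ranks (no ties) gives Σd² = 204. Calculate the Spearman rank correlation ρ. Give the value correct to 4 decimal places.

ρ = 1 − 6Σd² / [n(n²−1)] = 1 − 6×204 / (12×143)
  = 1 − 1224/1716 = 1 − 0.71329 ≈ 0.2867

0.2867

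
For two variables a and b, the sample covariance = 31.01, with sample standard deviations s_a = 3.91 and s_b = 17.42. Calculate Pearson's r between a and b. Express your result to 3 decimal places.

r = Cov(a,b) / (s_a · s_b) = 31.01 / (3.91 × 17.42)
  = 31.01 / 68.1122 ≈ 0.455

0.455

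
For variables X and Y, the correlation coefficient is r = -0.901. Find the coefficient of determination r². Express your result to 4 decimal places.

0.8118

r² = (-0.901)² = 0.8118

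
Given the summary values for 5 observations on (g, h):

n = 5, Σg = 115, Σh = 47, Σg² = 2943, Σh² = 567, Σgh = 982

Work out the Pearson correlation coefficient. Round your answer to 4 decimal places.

r = (nΣgh − ΣgΣh) / √[(nΣg² − (Σg)²)(nΣh² − (Σh)²)]
Numerator: 5×982 − 115×47 = -495
Denominator: √[(14715 − 13225)(2835 − 2209)] = √[1490 × 626] = 965.7847
r = -495 / 965.7847 ≈ -0.5125

-0.5125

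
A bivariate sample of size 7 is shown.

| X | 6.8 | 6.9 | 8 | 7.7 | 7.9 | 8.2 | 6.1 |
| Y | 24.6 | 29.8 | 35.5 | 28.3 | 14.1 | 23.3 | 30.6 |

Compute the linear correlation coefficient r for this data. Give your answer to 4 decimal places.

-0.2711

n = 7, ΣX = 51.6, ΣY = 186.2, ΣX² = 384, ΣY² = 5232.4, ΣXY = 1363.92
nΣXY − ΣXΣY = 9547.44 − 9607.92 = -60.48
nΣX² − (ΣX)² = 2688 − 2662.56 = 25.44; nΣY² − (ΣY)² = 36626.8 − 34670.44 = 1956.36
r = -60.48 / √(25.44 × 1956.36) = -60.48 / 223.0915 ≈ -0.2711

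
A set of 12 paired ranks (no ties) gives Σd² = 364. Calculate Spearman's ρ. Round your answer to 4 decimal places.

-0.2727

ρ = 1 − 6Σd² / [n(n²−1)] = 1 − 6×364 / (12×143)
  = 1 − 2184/1716 = 1 − 1.27273 ≈ -0.2727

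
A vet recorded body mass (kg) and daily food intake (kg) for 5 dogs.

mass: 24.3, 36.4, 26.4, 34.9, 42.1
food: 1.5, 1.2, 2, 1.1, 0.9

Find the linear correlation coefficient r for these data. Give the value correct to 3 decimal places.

-0.848

n = 5, Σx = 164.1, Σy = 6.7, Σx² = 5602.83, Σy² = 9.71, Σxy = 209.21
nΣxy − ΣxΣy = 1046.05 − 1099.47 = -53.42
nΣx² − (Σx)² = 28014.15 − 26928.81 = 1085.34; nΣy² − (Σy)² = 48.55 − 44.89 = 3.66
r = -53.42 / √(1085.34 × 3.66) = -53.42 / 63.0265 ≈ -0.848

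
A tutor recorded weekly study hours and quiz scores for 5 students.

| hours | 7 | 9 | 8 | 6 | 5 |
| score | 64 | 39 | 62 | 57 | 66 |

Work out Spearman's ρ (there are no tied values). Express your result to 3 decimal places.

Rank hours: 3, 5, 4, 2, 1
Rank score: 4, 1, 3, 2, 5
d = rank(hours) − rank(score): -1, 4, 1, 0, -4; Σd² = 34
ρ = 1 − 6Σd² / [n(n²−1)] = 1 − 6×34 / (5×24) = 1 − 204/120 ≈ -0.700

-0.700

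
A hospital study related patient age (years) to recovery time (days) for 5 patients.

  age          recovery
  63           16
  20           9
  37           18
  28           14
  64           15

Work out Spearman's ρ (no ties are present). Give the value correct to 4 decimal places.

Rank age: 4, 1, 3, 2, 5
Rank recovery: 4, 1, 5, 2, 3
d = rank(age) − rank(recovery): 0, 0, -2, 0, 2; Σd² = 8
ρ = 1 − 6Σd² / [n(n²−1)] = 1 − 6×8 / (5×24) = 1 − 48/120 ≈ 0.6000

0.6000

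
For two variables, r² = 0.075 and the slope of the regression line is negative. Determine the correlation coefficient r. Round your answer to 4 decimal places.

|r| = √0.075 = 0.2739
The association is negative, so r = −0.2739.

-0.2739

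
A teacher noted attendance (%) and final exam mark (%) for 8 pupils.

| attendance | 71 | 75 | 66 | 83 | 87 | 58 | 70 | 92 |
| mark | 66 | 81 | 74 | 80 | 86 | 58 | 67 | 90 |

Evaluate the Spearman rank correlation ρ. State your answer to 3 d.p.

0.881

Rank attendance: 4, 5, 2, 6, 7, 1, 3, 8
Rank mark: 2, 6, 4, 5, 7, 1, 3, 8
d = rank(attendance) − rank(mark): 2, -1, -2, 1, 0, 0, 0, 0; Σd² = 10
ρ = 1 − 6Σd² / [n(n²−1)] = 1 − 6×10 / (8×63) = 1 − 60/504 ≈ 0.881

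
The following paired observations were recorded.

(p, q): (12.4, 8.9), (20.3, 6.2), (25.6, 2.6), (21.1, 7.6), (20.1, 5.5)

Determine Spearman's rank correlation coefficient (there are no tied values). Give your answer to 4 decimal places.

-0.6000

Rank p: 1, 3, 5, 4, 2
Rank q: 5, 3, 1, 4, 2
d = rank(p) − rank(q): -4, 0, 4, 0, 0; Σd² = 32
ρ = 1 − 6Σd² / [n(n²−1)] = 1 − 6×32 / (5×24) = 1 − 192/120 ≈ -0.6000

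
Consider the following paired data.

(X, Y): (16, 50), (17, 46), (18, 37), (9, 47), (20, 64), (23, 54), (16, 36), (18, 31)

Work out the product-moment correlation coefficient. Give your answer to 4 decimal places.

n = 8, ΣX = 137, ΣY = 365, ΣX² = 2459, ΣY² = 17463, ΣXY = 6327
nΣXY − ΣXΣY = 50616 − 50005 = 611
nΣX² − (ΣX)² = 19672 − 18769 = 903; nΣY² − (ΣY)² = 139704 − 133225 = 6479
r = 611 / √(903 × 6479) = 611 / 2418.7883 ≈ 0.2526

0.2526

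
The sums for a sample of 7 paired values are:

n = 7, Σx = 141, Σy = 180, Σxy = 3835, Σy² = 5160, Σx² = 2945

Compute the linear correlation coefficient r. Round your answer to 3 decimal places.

0.887

r = (nΣxy − ΣxΣy) / √[(nΣx² − (Σx)²)(nΣy² − (Σy)²)]
Numerator: 7×3835 − 141×180 = 1465
Denominator: √[(20615 − 19881)(36120 − 32400)] = √[734 × 3720] = 1652.4164
r = 1465 / 1652.4164 ≈ 0.887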